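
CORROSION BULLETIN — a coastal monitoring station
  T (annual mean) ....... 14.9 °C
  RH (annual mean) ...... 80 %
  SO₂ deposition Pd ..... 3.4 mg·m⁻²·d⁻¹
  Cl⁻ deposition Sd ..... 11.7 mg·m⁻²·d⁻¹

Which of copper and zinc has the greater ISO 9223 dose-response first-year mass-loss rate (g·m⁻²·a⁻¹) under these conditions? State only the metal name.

copper: f(T) = -0.080·(T−10) [T>10 °C] = -0.3920
  sulphur-dioxide contribution → 0.5522 μm/a
  chloride contribution → 0.7362 μm/a
  ⇒ r_corr(copper) = 1.288 μm/a
  mass loss = 1.288 μm/a × 8.96 g/cm³ = 11.54 g·m⁻²·a⁻¹
zinc: T>10 °C ⇒ hinge -0.071·(14.9−10) = -0.3479
  sulphur-dioxide contribution → 0.6188 μm/a
  chloride contribution → 0.4785 μm/a
  ⇒ r_corr(zinc) = 1.097 μm/a
  mass loss = 1.097 μm/a × 7.14 g/cm³ = 7.835 g·m⁻²·a⁻¹
Ordering by g·m⁻²·a⁻¹: copper (11.5) > zinc (7.83)

copper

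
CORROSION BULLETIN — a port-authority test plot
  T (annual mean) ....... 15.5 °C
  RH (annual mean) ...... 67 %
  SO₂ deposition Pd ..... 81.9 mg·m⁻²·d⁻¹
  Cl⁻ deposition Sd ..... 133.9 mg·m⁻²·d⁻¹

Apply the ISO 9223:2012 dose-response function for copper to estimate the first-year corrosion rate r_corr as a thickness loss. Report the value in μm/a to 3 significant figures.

copper: temperature factor f = -0.080·(5.5) = -0.4400
  sulphur-dioxide contribution → 0.559 μm/a
  chloride contribution → 0.9169 μm/a
  total first-year rate 1.476 μm/a

r_corr = 1.48 μm/a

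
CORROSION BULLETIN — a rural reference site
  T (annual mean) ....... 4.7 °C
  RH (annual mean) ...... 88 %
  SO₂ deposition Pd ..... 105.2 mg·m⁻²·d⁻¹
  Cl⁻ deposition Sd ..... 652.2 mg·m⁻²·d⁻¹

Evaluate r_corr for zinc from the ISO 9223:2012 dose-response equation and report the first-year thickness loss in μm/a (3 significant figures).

r_corr = 6.81 μm/a

zinc: temperature factor f = +0.038·(-5.3) = -0.2014
  sulphur-dioxide contribution → 4.686 μm/a
  chloride contribution → 2.121 μm/a
  total first-year rate 6.807 μm/a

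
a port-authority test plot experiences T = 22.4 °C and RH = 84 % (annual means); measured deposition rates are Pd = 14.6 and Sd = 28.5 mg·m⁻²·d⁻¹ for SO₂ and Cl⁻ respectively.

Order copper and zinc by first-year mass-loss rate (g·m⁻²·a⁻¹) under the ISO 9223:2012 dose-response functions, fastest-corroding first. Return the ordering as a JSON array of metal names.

copper: T>10 °C ⇒ hinge -0.080·(22.4−10) = -0.9920
  sulphur-dioxide contribution → 0.5605 μm/a
  chloride contribution → 1.561 μm/a
  ⇒ r_corr(copper) = 2.122 μm/a
  mass loss = 2.122 μm/a × 8.96 g/cm³ = 19.01 g·m⁻²·a⁻¹
zinc: f(T) = -0.071·(T−10) [T>10 °C] = -0.8804
  sulphur-dioxide contribution → 0.8292 μm/a
  chloride contribution → 1.553 μm/a
  total first-year rate 2.382 μm/a
  mass loss = 2.382 μm/a × 7.14 g/cm³ = 17.01 g·m⁻²·a⁻¹
Ordering by g·m⁻²·a⁻¹: copper (19) > zinc (17)

["copper", "zinc"]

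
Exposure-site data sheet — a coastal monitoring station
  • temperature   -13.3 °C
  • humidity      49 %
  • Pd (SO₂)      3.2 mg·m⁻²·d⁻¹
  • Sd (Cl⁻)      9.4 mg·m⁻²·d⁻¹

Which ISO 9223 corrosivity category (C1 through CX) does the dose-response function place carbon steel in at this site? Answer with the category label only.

carbon steel: T≤10 °C ⇒ hinge +0.150·(-13.3−10) = -3.4950
  SO₂ term: 1.77·3.2^0.52·exp(0.02·49-3.4950) = 0.2621
  Sd branch = 0.102·Sd^0.62·e^(0.033·RH+0.04·T) = 1.211 μm/a
  sum: 0.2621 + 1.211 → r_corr = 1.473 μm/a
1.47 μm/a falls in (1.3, 25] for carbon steel → category C2

C2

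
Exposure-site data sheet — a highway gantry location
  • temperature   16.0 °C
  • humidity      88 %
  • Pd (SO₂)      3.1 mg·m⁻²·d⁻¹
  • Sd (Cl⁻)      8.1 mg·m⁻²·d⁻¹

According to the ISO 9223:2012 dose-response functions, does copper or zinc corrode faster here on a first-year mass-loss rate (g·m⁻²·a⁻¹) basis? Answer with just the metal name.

copper

copper: T>10 °C ⇒ hinge -0.080·(16.0−10) = -0.4800
  SO₂ term: 0.0053·3.1^0.26·exp(0.059·88-0.4800) = 0.7915
  Cl⁻ term: 0.01025·8.1^0.27·exp(0.036·88+0.049·16.0) = 0.9383
  r_corr = 0.7915 + 0.9383 = 1.73 μm/a
  mass loss = 1.73 μm/a × 8.96 g/cm³ = 15.5 g·m⁻²·a⁻¹
zinc: f(T) = -0.071·(T−10) [T>10 °C] = -0.4260
  SO₂ term: 0.0129·3.1^0.44·exp(0.046·88-0.4260) = 0.794
  Sd branch = 0.0175·Sd^0.57·e^(0.008·RH+0.085·T) = 0.4542 μm/a
  r_corr = 0.794 + 0.4542 = 1.248 μm/a
  mass loss = 1.248 μm/a × 7.14 g/cm³ = 8.912 g·m⁻²·a⁻¹
Ordering by g·m⁻²·a⁻¹: copper (15.5) > zinc (8.91)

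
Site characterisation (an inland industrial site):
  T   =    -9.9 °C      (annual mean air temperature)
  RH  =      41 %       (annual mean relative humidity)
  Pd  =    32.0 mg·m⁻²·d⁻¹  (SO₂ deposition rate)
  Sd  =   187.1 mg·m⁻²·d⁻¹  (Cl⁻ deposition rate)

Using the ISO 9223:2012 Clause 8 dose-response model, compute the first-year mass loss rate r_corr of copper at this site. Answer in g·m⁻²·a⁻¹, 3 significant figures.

copper: f(T) = +0.126·(T−10) [T≤10 °C] = -2.5074
  Pd branch = 0.0053·Pd^0.26·e^(0.059·RH+f) = 0.01195 μm/a
  Cl⁻ term: 0.01025·187.1^0.27·exp(0.036·41+0.049·-9.9) = 0.1134
  sum: 0.01195 + 0.1134 → r_corr = 0.1253 μm/a
Convert to mass loss: 0.1253 μm/a × 8.96 g/cm³ = 1.123 g·m⁻²·a⁻¹

r_corr = 1.12 g·m⁻²·a⁻¹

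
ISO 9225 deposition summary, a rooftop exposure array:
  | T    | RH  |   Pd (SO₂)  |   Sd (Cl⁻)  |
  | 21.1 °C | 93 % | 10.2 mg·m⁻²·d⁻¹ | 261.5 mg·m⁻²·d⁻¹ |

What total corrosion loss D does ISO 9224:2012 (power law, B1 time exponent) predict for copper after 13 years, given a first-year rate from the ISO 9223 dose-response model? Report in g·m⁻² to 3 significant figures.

D(13) = 230 g·m⁻²

copper: f(T) = -0.080·(T−10) [T>10 °C] = -0.8880
  sulphur-dioxide contribution → 0.9635 μm/a
  chloride contribution → 3.685 μm/a
  ⇒ r_corr(copper) = 4.649 μm/a
ISO 9224: D(t) = r_corr · t^b with b = 0.667 (copper, B1)
  D(13) = 4.649 × 13^0.667 = 4.649 × 5.534 = 25.72 μm
  Mass loss = 25.72 μm × 8.96 g/cm³ = 230.5 g·m⁻²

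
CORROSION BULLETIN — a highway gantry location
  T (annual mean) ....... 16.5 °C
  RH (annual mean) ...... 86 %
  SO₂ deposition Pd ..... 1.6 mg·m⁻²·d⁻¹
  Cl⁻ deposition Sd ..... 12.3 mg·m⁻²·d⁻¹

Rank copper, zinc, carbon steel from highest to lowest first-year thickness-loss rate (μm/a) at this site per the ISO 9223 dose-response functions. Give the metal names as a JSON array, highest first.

["carbon steel", "copper", "zinc"]

copper: temperature factor f = -0.080·(6.5) = -0.5200
  SO₂ term: 0.0053·1.6^0.26·exp(0.059·86-0.5200) = 0.569
  Sd branch = 0.01025·Sd^0.27·e^(0.036·RH+0.049·T) = 1.002 μm/a
  sum: 0.569 + 1.002 → r_corr = 1.571 μm/a
zinc: T>10 °C ⇒ hinge -0.071·(16.5−10) = -0.4615
  SO₂ term: 0.0129·1.6^0.44·exp(0.046·86-0.4615) = 0.5224
  Sd branch = 0.0175·Sd^0.57·e^(0.008·RH+0.085·T) = 0.5918 μm/a
  sum: 0.5224 + 0.5918 → r_corr = 1.114 μm/a
carbon steel: T>10 °C ⇒ hinge -0.054·(16.5−10) = -0.3510
  SO₂ term: 1.77·1.6^0.52·exp(0.02·86-0.3510) = 8.885
  Cl⁻ term: 0.102·12.3^0.62·exp(0.033·86+0.04·16.5) = 15.98
  r_corr = 8.885 + 15.98 = 24.86 μm/a
Ordering by μm/a: carbon steel (24.9) > copper (1.57) > zinc (1.11)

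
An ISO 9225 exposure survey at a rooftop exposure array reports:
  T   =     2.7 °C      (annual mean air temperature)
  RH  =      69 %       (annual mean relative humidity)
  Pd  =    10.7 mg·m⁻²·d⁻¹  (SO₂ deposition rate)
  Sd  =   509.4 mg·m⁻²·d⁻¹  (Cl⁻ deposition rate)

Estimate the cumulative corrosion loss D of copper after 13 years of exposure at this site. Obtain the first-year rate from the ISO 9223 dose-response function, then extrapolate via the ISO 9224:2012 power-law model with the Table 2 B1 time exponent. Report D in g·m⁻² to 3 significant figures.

D(13) = 48.8 g·m⁻²

copper: T≤10 °C ⇒ hinge +0.126·(2.7−10) = -0.9198
  SO₂ term: 0.0053·10.7^0.26·exp(0.059·69-0.9198) = 0.2293
  Cl⁻ term: 0.01025·509.4^0.27·exp(0.036·69+0.049·2.7) = 0.7549
  sum: 0.2293 + 0.7549 → r_corr = 0.9842 μm/a
Long-term exponent b (ISO 9224 Table 2, B1) = 0.667
  D(13) = 0.9842 × 13^0.667 = 0.9842 × 5.534 = 5.446 μm
  Mass loss = 5.446 μm × 8.96 g/cm³ = 48.8 g·m⁻²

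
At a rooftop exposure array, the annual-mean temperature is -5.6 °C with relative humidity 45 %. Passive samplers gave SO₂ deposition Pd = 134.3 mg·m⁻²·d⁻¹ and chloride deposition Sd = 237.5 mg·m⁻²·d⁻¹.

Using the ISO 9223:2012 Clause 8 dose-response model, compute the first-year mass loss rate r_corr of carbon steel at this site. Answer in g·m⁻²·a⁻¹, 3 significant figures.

carbon steel: temperature factor f = +0.150·(-15.6) = -2.3400
  Pd branch = 1.77·Pd^0.52·e^(0.02·RH+f) = 5.36 μm/a
  Sd branch = 0.102·Sd^0.62·e^(0.033·RH+0.04·T) = 10.69 μm/a
  r_corr = 5.36 + 10.69 = 16.05 μm/a
Convert to mass loss: 16.05 μm/a × 7.85 g/cm³ = 126 g·m⁻²·a⁻¹

r_corr = 126 g·m⁻²·a⁻¹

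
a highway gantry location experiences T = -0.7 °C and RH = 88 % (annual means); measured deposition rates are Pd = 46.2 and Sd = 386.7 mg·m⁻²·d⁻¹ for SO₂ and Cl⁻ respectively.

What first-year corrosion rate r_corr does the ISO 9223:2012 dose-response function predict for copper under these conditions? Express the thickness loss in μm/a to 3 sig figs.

copper: temperature factor f = +0.126·(-10.7) = -1.3482
  SO₂ term: 0.0053·46.2^0.26·exp(0.059·88-1.3482) = 0.6705
  Cl⁻ term: 0.01025·386.7^0.27·exp(0.036·88+0.049·-0.7) = 1.176
  r_corr = 0.6705 + 1.176 = 1.846 μm/a

r_corr = 1.85 μm/a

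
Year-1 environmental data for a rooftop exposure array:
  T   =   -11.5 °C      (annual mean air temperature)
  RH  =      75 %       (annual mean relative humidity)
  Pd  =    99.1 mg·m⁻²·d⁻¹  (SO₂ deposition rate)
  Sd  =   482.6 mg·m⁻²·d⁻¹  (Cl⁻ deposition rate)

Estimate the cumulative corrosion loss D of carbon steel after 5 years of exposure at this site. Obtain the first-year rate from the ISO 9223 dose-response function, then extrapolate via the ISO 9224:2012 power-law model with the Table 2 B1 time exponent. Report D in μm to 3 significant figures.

carbon steel: temperature factor f = +0.150·(-21.5) = -3.2250
  sulphur-dioxide contribution → 3.442 μm/a
  chloride contribution → 35.28 μm/a
  total first-year rate 38.72 μm/a
Power-law: D(5) = r_corr · 5^0.523
  D(5) = 38.72 × 5^0.523 = 38.72 × 2.32 = 89.85 μm

D(5) = 89.8 μm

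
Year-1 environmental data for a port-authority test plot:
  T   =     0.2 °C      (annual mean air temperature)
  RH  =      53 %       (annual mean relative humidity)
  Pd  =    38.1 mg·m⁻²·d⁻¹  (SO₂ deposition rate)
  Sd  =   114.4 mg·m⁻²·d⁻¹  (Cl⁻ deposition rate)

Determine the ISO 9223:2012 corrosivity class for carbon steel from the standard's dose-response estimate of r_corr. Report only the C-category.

carbon steel: T≤10 °C ⇒ hinge +0.150·(0.2−10) = -1.4700
  Pd branch = 1.77·Pd^0.52·e^(0.02·RH+f) = 7.798 μm/a
  Cl⁻ term: 0.102·114.4^0.62·exp(0.033·53+0.04·0.2) = 11.17
  sum: 7.798 + 11.17 → r_corr = 18.96 μm/a
Category bounds: 1.3…25 μm/a bracket r_corr ⇒ C2

C2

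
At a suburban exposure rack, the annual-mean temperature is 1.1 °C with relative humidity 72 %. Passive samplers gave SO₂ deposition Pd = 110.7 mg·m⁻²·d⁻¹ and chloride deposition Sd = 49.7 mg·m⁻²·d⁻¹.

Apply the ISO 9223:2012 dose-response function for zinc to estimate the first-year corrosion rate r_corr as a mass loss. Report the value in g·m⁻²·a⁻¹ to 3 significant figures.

zinc: T≤10 °C ⇒ hinge +0.038·(1.1−10) = -0.3382
  Pd branch = 0.0129·Pd^0.44·e^(0.046·RH+f) = 2.002 μm/a
  Sd branch = 0.0175·Sd^0.57·e^(0.008·RH+0.085·T) = 0.3168 μm/a
  r_corr = 2.002 + 0.3168 = 2.319 μm/a
Convert to mass loss: 2.319 μm/a × 7.14 g/cm³ = 16.56 g·m⁻²·a⁻¹

r_corr = 16.6 g·m⁻²·a⁻¹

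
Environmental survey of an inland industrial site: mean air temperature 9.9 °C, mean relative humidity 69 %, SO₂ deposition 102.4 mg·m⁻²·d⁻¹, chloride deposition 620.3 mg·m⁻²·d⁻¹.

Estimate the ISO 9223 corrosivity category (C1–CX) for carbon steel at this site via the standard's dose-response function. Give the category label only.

C5

carbon steel: f(T) = +0.150·(T−10) [T≤10 °C] = -0.0150
  sulphur-dioxide contribution → 76.94 μm/a
  chloride contribution → 79.59 μm/a
  ⇒ r_corr(carbon steel) = 156.5 μm/a
ISO 9223 Table 2 (carbon steel): 80 < 157 ≤ 200 μm/a ⇒ C5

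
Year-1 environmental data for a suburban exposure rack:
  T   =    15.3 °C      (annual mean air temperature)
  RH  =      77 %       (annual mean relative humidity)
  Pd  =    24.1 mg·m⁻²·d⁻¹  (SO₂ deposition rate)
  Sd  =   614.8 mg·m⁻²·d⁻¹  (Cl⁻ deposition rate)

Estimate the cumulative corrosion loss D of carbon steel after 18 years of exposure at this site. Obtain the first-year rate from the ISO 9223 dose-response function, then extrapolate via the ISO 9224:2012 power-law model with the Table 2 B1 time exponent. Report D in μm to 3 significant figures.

D(18) = 727 μm

carbon steel: f(T) = -0.054·(T−10) [T>10 °C] = -0.2862
  Pd branch = 1.77·Pd^0.52·e^(0.02·RH+f) = 32.44 μm/a
  Sd branch = 0.102·Sd^0.62·e^(0.033·RH+0.04·T) = 127.9 μm/a
  sum: 32.44 + 127.9 → r_corr = 160.4 μm/a
Power-law: D(18) = r_corr · 18^0.523
  D(18) = 160.4 × 18^0.523 = 160.4 × 4.534 = 727.1 μm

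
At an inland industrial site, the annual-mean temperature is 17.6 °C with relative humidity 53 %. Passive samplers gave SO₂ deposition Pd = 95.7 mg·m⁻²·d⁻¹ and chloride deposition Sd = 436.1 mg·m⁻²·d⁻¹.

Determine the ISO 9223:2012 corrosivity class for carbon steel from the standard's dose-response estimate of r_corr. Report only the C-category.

carbon steel: f(T) = -0.054·(T−10) [T>10 °C] = -0.4104
  sulphur-dioxide contribution → 36.32 μm/a
  chloride contribution → 51.34 μm/a
  ⇒ r_corr(carbon steel) = 87.66 μm/a
ISO 9223 Table 2 (carbon steel): 80 < 87.7 ≤ 200 μm/a ⇒ C5

C5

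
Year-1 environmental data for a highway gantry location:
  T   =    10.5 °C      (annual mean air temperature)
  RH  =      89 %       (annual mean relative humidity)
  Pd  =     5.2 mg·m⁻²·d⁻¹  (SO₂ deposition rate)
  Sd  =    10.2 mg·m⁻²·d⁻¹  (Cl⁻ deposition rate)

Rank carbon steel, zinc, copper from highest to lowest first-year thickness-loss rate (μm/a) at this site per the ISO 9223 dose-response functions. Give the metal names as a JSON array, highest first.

carbon steel: temperature factor f = -0.054·(0.5) = -0.0270
  Pd branch = 1.77·Pd^0.52·e^(0.02·RH+f) = 24.08 μm/a
  Sd branch = 0.102·Sd^0.62·e^(0.033·RH+0.04·T) = 12.36 μm/a
  sum: 24.08 + 12.36 → r_corr = 36.43 μm/a
zinc: T>10 °C ⇒ hinge -0.071·(10.5−10) = -0.0355
  SO₂ term: 0.0129·5.2^0.44·exp(0.046·89-0.0355) = 1.542
  Sd branch = 0.0175·Sd^0.57·e^(0.008·RH+0.085·T) = 0.3272 μm/a
  r_corr = 1.542 + 0.3272 = 1.87 μm/a
copper: f(T) = -0.080·(T−10) [T>10 °C] = -0.0400
  SO₂ term: 0.0053·5.2^0.26·exp(0.059·89-0.0400) = 1.491
  Cl⁻ term: 0.01025·10.2^0.27·exp(0.036·89+0.049·10.5) = 0.7906
  r_corr = 1.491 + 0.7906 = 2.282 μm/a
Ordering by μm/a: carbon steel (36.4) > copper (2.28) > zinc (1.87)

["carbon steel", "copper", "zinc"]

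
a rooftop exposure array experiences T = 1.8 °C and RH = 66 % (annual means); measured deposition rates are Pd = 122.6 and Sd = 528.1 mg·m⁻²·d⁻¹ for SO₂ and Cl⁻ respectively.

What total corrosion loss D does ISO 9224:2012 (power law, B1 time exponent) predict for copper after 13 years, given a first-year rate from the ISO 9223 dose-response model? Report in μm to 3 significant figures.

D(13) = 5.41 μm

copper: temperature factor f = +0.126·(-8.2) = -1.0332
  SO₂ term: 0.0053·122.6^0.26·exp(0.059·66-1.0332) = 0.3234
  Cl⁻ term: 0.01025·528.1^0.27·exp(0.036·66+0.049·1.8) = 0.6547
  sum: 0.3234 + 0.6547 → r_corr = 0.9781 μm/a
Power-law: D(13) = r_corr · 13^0.667
  D(13) = 0.9781 × 13^0.667 = 0.9781 × 5.534 = 5.412 μm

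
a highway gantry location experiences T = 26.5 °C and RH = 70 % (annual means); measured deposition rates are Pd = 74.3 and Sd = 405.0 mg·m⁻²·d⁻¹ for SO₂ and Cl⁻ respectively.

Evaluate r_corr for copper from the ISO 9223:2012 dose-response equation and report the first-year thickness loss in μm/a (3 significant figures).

copper: T>10 °C ⇒ hinge -0.080·(26.5−10) = -1.3200
  sulphur-dioxide contribution → 0.2698 μm/a
  chloride contribution → 2.361 μm/a
  total first-year rate 2.631 μm/a

r_corr = 2.63 μm/a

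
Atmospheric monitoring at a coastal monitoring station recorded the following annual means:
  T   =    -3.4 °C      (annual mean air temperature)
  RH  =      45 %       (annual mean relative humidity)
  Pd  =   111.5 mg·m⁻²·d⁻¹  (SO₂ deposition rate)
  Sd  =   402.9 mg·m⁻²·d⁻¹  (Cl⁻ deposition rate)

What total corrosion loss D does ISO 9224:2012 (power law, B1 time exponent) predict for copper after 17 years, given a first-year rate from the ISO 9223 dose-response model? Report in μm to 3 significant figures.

copper: f(T) = +0.126·(T−10) [T≤10 °C] = -1.6884
  sulphur-dioxide contribution → 0.04746 μm/a
  chloride contribution → 0.2215 μm/a
  total first-year rate 0.2689 μm/a
Power-law: D(17) = r_corr · 17^0.667
  D(17) = 0.2689 × 17^0.667 = 0.2689 × 6.618 = 1.78 μm

D(17) = 1.78 μm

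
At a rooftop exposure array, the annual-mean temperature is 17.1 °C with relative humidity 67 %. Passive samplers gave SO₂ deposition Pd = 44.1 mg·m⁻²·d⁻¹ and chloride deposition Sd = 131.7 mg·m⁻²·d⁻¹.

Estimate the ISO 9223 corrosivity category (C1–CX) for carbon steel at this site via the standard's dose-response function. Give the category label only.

C4

carbon steel: T>10 °C ⇒ hinge -0.054·(17.1−10) = -0.3834
  SO₂ term: 1.77·44.1^0.52·exp(0.02·67-0.3834) = 33
  Cl⁻ term: 0.102·131.7^0.62·exp(0.033·67+0.04·17.1) = 38.02
  sum: 33 + 38.02 → r_corr = 71.02 μm/a
71 μm/a falls in (50, 80] for carbon steel → category C4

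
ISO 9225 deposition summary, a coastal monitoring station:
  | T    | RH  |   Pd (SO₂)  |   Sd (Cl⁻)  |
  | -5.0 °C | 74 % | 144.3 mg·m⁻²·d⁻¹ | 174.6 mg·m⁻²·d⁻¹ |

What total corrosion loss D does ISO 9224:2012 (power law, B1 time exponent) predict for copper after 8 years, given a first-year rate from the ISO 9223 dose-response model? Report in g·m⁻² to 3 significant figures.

copper: temperature factor f = +0.126·(-15.0) = -1.8900
  sulphur-dioxide contribution → 0.2296 μm/a
  chloride contribution → 0.4641 μm/a
  total first-year rate 0.6937 μm/a
Power-law: D(8) = r_corr · 8^0.667
  D(8) = 0.6937 × 8^0.667 = 0.6937 × 4.003 = 2.777 μm
  Mass loss = 2.777 μm × 8.96 g/cm³ = 24.88 g·m⁻²

D(8) = 24.9 g·m⁻²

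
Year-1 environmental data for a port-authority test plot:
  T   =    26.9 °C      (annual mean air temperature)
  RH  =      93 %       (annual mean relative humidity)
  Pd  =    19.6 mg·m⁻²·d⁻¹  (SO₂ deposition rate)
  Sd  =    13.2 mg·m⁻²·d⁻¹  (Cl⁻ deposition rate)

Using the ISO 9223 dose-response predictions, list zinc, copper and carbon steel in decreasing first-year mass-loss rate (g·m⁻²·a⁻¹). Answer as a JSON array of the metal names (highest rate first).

zinc: T>10 °C ⇒ hinge -0.071·(26.9−10) = -1.1999
  sulphur-dioxide contribution → 1.037 μm/a
  chloride contribution → 1.577 μm/a
  ⇒ r_corr(zinc) = 2.615 μm/a
  mass loss = 2.615 μm/a × 7.14 g/cm³ = 18.67 g·m⁻²·a⁻¹
copper: temperature factor f = -0.080·(16.9) = -1.3520
  sulphur-dioxide contribution → 0.7179 μm/a
  chloride contribution → 2.186 μm/a
  ⇒ r_corr(copper) = 2.904 μm/a
  mass loss = 2.904 μm/a × 8.96 g/cm³ = 26.02 g·m⁻²·a⁻¹
carbon steel: T>10 °C ⇒ hinge -0.054·(26.9−10) = -0.9126
  sulphur-dioxide contribution → 21.45 μm/a
  chloride contribution → 31.88 μm/a
  total first-year rate 53.33 μm/a
  mass loss = 53.33 μm/a × 7.85 g/cm³ = 418.6 g·m⁻²·a⁻¹
Ordering by g·m⁻²·a⁻¹: carbon steel (419) > copper (26) > zinc (18.7)

["carbon steel", "copper", "zinc"]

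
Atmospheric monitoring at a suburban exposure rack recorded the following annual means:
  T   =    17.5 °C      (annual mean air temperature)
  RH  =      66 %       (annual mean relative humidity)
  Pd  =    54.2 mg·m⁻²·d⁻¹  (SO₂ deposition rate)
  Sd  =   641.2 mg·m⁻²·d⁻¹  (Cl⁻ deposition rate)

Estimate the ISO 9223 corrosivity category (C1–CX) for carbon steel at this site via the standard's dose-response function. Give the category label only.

C5

carbon steel: T>10 °C ⇒ hinge -0.054·(17.5−10) = -0.4050
  Pd branch = 1.77·Pd^0.52·e^(0.02·RH+f) = 35.24 μm/a
  Sd branch = 0.102·Sd^0.62·e^(0.033·RH+0.04·T) = 99.73 μm/a
  sum: 35.24 + 99.73 → r_corr = 135 μm/a
Category bounds: 80…200 μm/a bracket r_corr ⇒ C5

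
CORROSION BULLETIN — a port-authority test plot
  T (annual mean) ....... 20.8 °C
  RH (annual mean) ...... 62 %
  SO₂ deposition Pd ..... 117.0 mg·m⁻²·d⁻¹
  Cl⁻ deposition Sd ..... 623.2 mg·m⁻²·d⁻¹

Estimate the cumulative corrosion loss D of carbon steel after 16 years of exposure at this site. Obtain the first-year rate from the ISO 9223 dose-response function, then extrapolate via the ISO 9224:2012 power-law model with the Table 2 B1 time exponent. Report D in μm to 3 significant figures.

carbon steel: T>10 °C ⇒ hinge -0.054·(20.8−10) = -0.5832
  SO₂ term: 1.77·117.0^0.52·exp(0.02·62-0.5832) = 40.61
  Cl⁻ term: 0.102·623.2^0.62·exp(0.033·62+0.04·20.8) = 97.99
  r_corr = 40.61 + 97.99 = 138.6 μm/a
Power-law: D(16) = r_corr · 16^0.523
  D(16) = 138.6 × 16^0.523 = 138.6 × 4.263 = 590.9 μm

D(16) = 591 μm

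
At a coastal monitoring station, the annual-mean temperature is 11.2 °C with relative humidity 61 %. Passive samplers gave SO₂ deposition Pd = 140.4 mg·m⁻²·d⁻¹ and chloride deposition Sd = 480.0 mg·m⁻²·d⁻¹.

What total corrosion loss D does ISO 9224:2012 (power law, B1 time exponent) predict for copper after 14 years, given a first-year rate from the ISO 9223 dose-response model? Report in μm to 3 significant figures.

D(14) = 8.61 μm

copper: temperature factor f = -0.080·(1.2) = -0.0960
  sulphur-dioxide contribution → 0.6367 μm/a
  chloride contribution → 0.8447 μm/a
  ⇒ r_corr(copper) = 1.481 μm/a
Power-law: D(14) = r_corr · 14^0.667
  D(14) = 1.481 × 14^0.667 = 1.481 × 5.814 = 8.613 μm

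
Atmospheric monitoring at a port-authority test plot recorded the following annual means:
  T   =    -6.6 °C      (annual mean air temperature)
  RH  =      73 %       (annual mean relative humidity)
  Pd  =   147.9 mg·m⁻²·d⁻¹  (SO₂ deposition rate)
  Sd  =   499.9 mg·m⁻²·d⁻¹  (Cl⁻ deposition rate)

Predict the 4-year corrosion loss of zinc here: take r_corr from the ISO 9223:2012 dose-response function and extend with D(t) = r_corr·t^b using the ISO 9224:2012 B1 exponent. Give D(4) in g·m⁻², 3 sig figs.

D(4) = 52.8 g·m⁻²

zinc: f(T) = +0.038·(T−10) [T≤10 °C] = -0.6308
  SO₂ term: 0.0129·147.9^0.44·exp(0.046·73-0.6308) = 1.777
  Cl⁻ term: 0.0175·499.9^0.57·exp(0.008·73+0.085·-6.6) = 0.6186
  r_corr = 1.777 + 0.6186 = 2.396 μm/a
Long-term exponent b (ISO 9224 Table 2, B1) = 0.813
  D(4) = 2.396 × 4^0.813 = 2.396 × 3.087 = 7.395 μm
  Mass loss = 7.395 μm × 7.14 g/cm³ = 52.8 g·m⁻²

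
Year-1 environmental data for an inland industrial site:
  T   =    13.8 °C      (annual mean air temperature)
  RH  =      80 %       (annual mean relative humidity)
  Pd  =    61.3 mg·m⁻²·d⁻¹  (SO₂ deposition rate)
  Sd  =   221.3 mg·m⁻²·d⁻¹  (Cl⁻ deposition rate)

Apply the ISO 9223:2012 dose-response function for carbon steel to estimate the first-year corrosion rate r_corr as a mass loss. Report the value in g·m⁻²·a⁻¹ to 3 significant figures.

r_corr = 1.03e+03 g·m⁻²·a⁻¹

carbon steel: T>10 °C ⇒ hinge -0.054·(13.8−10) = -0.2052
  sulphur-dioxide contribution → 60.7 μm/a
  chloride contribution → 70.59 μm/a
  ⇒ r_corr(carbon steel) = 131.3 μm/a
Convert to mass loss: 131.3 μm/a × 7.85 g/cm³ = 1031 g·m⁻²·a⁻¹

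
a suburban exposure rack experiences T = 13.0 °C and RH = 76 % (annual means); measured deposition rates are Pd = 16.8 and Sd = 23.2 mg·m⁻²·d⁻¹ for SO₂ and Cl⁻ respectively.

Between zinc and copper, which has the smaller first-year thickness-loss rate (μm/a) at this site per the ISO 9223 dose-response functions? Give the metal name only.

zinc: f(T) = -0.071·(T−10) [T>10 °C] = -0.2130
  Pd branch = 0.0129·Pd^0.44·e^(0.046·RH+f) = 1.19 μm/a
  Sd branch = 0.0175·Sd^0.57·e^(0.008·RH+0.085·T) = 0.5825 μm/a
  sum: 1.19 + 0.5825 → r_corr = 1.772 μm/a
copper: f(T) = -0.080·(T−10) [T>10 °C] = -0.2400
  Pd branch = 0.0053·Pd^0.26·e^(0.059·RH+f) = 0.7691 μm/a
  Sd branch = 0.01025·Sd^0.27·e^(0.036·RH+0.049·T) = 0.6987 μm/a
  sum: 0.7691 + 0.6987 → r_corr = 1.468 μm/a
Ordering by μm/a: zinc (1.77) > copper (1.47)

copper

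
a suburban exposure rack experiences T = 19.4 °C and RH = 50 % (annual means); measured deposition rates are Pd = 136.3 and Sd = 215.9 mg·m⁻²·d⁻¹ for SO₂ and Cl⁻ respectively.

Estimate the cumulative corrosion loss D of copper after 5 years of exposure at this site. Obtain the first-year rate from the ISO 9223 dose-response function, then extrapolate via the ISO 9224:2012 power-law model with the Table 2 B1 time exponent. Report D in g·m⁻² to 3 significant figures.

copper: f(T) = -0.080·(T−10) [T>10 °C] = -0.7520
  Pd branch = 0.0053·Pd^0.26·e^(0.059·RH+f) = 0.1713 μm/a
  Sd branch = 0.01025·Sd^0.27·e^(0.036·RH+0.049·T) = 0.6848 μm/a
  r_corr = 0.1713 + 0.6848 = 0.8561 μm/a
ISO 9224: D(t) = r_corr · t^b with b = 0.667 (copper, B1)
  D(5) = 0.8561 × 5^0.667 = 0.8561 × 2.926 = 2.505 μm
  Mass loss = 2.505 μm × 8.96 g/cm³ = 22.44 g·m⁻²

D(5) = 22.4 g·m⁻²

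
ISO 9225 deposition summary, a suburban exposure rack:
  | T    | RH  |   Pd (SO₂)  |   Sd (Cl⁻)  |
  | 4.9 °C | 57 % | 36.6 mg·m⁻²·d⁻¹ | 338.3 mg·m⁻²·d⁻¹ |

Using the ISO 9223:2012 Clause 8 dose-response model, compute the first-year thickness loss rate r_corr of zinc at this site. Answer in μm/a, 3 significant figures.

zinc: f(T) = +0.038·(T−10) [T≤10 °C] = -0.1938
  SO₂ term: 0.0129·36.6^0.44·exp(0.046·57-0.1938) = 0.713
  Cl⁻ term: 0.0175·338.3^0.57·exp(0.008·57+0.085·4.9) = 1.158
  sum: 0.713 + 1.158 → r_corr = 1.871 μm/a

r_corr = 1.87 μm/a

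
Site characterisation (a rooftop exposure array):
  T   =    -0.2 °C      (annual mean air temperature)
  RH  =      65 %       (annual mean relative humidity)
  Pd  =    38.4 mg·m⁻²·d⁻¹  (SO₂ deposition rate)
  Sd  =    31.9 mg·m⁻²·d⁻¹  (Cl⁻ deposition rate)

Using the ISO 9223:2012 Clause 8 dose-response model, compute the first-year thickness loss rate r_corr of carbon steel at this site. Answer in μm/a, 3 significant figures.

r_corr = 16.8 μm/a

carbon steel: T≤10 °C ⇒ hinge +0.150·(-0.2−10) = -1.5300
  SO₂ term: 1.77·38.4^0.52·exp(0.02·65-1.5300) = 9.374
  Sd branch = 0.102·Sd^0.62·e^(0.033·RH+0.04·T) = 7.397 μm/a
  sum: 9.374 + 7.397 → r_corr = 16.77 μm/a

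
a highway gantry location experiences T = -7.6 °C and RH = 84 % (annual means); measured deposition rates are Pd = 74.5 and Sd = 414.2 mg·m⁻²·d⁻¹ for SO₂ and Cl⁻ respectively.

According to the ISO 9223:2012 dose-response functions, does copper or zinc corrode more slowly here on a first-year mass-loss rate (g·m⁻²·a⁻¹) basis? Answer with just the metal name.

copper

copper: T≤10 °C ⇒ hinge +0.126·(-7.6−10) = -2.2176
  SO₂ term: 0.0053·74.5^0.26·exp(0.059·84-2.2176) = 0.2514
  Cl⁻ term: 0.01025·414.2^0.27·exp(0.036·84+0.049·-7.6) = 0.7395
  r_corr = 0.2514 + 0.7395 = 0.9909 μm/a
  mass loss = 0.9909 μm/a × 8.96 g/cm³ = 8.878 g·m⁻²·a⁻¹
zinc: f(T) = +0.038·(T−10) [T≤10 °C] = -0.6688
  SO₂ term: 0.0129·74.5^0.44·exp(0.046·84-0.6688) = 2.099
  Cl⁻ term: 0.0175·414.2^0.57·exp(0.008·84+0.085·-7.6) = 0.5574
  r_corr = 2.099 + 0.5574 = 2.656 μm/a
  mass loss = 2.656 μm/a × 7.14 g/cm³ = 18.97 g·m⁻²·a⁻¹
Ordering by g·m⁻²·a⁻¹: zinc (19) > copper (8.88)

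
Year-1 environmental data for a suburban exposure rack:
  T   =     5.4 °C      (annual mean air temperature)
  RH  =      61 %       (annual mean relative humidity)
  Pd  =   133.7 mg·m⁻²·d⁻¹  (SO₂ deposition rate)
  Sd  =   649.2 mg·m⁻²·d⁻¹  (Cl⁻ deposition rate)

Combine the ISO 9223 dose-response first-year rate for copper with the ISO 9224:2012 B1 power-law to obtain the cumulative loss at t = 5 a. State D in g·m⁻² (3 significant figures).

copper: temperature factor f = +0.126·(-4.6) = -0.5796
  SO₂ term: 0.0053·133.7^0.26·exp(0.059·61-0.5796) = 0.3876
  Sd branch = 0.01025·Sd^0.27·e^(0.036·RH+0.049·T) = 0.6897 μm/a
  sum: 0.3876 + 0.6897 → r_corr = 1.077 μm/a
Long-term exponent b (ISO 9224 Table 2, B1) = 0.667
  D(5) = 1.077 × 5^0.667 = 1.077 × 2.926 = 3.152 μm
  Mass loss = 3.152 μm × 8.96 g/cm³ = 28.24 g·m⁻²

D(5) = 28.2 g·m⁻²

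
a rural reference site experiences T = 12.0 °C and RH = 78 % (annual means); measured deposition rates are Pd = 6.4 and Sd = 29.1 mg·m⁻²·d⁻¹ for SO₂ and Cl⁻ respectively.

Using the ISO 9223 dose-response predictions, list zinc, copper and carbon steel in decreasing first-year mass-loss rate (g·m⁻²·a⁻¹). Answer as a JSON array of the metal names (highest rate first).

["carbon steel", "copper", "zinc"]

zinc: f(T) = -0.071·(T−10) [T>10 °C] = -0.1420
  Pd branch = 0.0129·Pd^0.44·e^(0.046·RH+f) = 0.916 μm/a
  Cl⁻ term: 0.0175·29.1^0.57·exp(0.008·78+0.085·12.0) = 0.6186
  r_corr = 0.916 + 0.6186 = 1.535 μm/a
  mass loss = 1.535 μm/a × 7.14 g/cm³ = 10.96 g·m⁻²·a⁻¹
copper: temperature factor f = -0.080·(2.0) = -0.1600
  SO₂ term: 0.0053·6.4^0.26·exp(0.059·78-0.1600) = 0.7295
  Cl⁻ term: 0.01025·29.1^0.27·exp(0.036·78+0.049·12.0) = 0.76
  r_corr = 0.7295 + 0.76 = 1.49 μm/a
  mass loss = 1.49 μm/a × 8.96 g/cm³ = 13.35 g·m⁻²·a⁻¹
carbon steel: f(T) = -0.054·(T−10) [T>10 °C] = -0.1080
  Pd branch = 1.77·Pd^0.52·e^(0.02·RH+f) = 19.85 μm/a
  Cl⁻ term: 0.102·29.1^0.62·exp(0.033·78+0.04·12.0) = 17.48
  sum: 19.85 + 17.48 → r_corr = 37.33 μm/a
  mass loss = 37.33 μm/a × 7.85 g/cm³ = 293.1 g·m⁻²·a⁻¹
Ordering by g·m⁻²·a⁻¹: carbon steel (293) > copper (13.3) > zinc (11)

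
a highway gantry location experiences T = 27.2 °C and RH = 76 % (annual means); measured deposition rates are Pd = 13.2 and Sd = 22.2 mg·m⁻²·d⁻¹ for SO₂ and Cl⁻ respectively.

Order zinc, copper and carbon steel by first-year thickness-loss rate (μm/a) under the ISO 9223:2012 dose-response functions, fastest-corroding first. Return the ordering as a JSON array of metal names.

["carbon steel", "zinc", "copper"]

zinc: temperature factor f = -0.071·(17.2) = -1.2212
  SO₂ term: 0.0129·13.2^0.44·exp(0.046·76-1.2212) = 0.3905
  Sd branch = 0.0175·Sd^0.57·e^(0.008·RH+0.085·T) = 1.899 μm/a
  r_corr = 0.3905 + 1.899 = 2.29 μm/a
copper: temperature factor f = -0.080·(17.2) = -1.3760
  SO₂ term: 0.0053·13.2^0.26·exp(0.059·76-1.3760) = 0.232
  Cl⁻ term: 0.01025·22.2^0.27·exp(0.036·76+0.049·27.2) = 1.385
  sum: 0.232 + 1.385 → r_corr = 1.616 μm/a
carbon steel: temperature factor f = -0.054·(17.2) = -0.9288
  Pd branch = 1.77·Pd^0.52·e^(0.02·RH+f) = 12.23 μm/a
  Sd branch = 0.102·Sd^0.62·e^(0.033·RH+0.04·T) = 25.41 μm/a
  r_corr = 12.23 + 25.41 = 37.64 μm/a
Ordering by μm/a: carbon steel (37.6) > zinc (2.29) > copper (1.62)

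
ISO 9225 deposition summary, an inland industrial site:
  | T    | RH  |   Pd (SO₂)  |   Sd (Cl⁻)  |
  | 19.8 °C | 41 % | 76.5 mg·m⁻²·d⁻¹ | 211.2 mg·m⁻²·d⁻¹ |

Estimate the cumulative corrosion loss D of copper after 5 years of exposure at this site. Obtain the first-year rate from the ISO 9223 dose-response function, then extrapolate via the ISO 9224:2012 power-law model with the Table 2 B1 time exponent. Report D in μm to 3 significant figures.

D(5) = 1.71 μm

copper: T>10 °C ⇒ hinge -0.080·(19.8−10) = -0.7840
  sulphur-dioxide contribution → 0.08397 μm/a
  chloride contribution → 0.5021 μm/a
  total first-year rate 0.586 μm/a
Power-law: D(5) = r_corr · 5^0.667
  D(5) = 0.586 × 5^0.667 = 0.586 × 2.926 = 1.714 μm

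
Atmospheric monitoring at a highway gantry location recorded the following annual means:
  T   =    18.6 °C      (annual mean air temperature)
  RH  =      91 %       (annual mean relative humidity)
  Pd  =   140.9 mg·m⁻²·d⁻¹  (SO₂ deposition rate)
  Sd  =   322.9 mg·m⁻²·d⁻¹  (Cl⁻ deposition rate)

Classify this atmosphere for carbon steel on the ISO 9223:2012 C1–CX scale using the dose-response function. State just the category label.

carbon steel: T>10 °C ⇒ hinge -0.054·(18.6−10) = -0.4644
  sulphur-dioxide contribution → 89.98 μm/a
  chloride contribution → 155.4 μm/a
  total first-year rate 245.4 μm/a
Category bounds: 200…700 μm/a bracket r_corr ⇒ CX

CX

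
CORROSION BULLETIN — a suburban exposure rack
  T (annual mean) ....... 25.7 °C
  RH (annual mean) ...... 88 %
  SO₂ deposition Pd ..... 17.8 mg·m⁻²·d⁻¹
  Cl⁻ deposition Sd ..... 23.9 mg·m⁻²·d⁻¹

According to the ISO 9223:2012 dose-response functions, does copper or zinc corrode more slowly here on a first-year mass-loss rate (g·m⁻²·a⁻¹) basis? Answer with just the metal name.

copper: f(T) = -0.080·(T−10) [T>10 °C] = -1.2560
  SO₂ term: 0.0053·17.8^0.26·exp(0.059·88-1.2560) = 0.5738
  Cl⁻ term: 0.01025·23.9^0.27·exp(0.036·88+0.049·25.7) = 2.021
  sum: 0.5738 + 2.021 → r_corr = 2.595 μm/a
  mass loss = 2.595 μm/a × 8.96 g/cm³ = 23.25 g·m⁻²·a⁻¹
zinc: f(T) = -0.071·(T−10) [T>10 °C] = -1.1147
  SO₂ term: 0.0129·17.8^0.44·exp(0.046·88-1.1147) = 0.8604
  Sd branch = 0.0175·Sd^0.57·e^(0.008·RH+0.085·T) = 1.919 μm/a
  r_corr = 0.8604 + 1.919 = 2.78 μm/a
  mass loss = 2.78 μm/a × 7.14 g/cm³ = 19.85 g·m⁻²·a⁻¹
Ordering by g·m⁻²·a⁻¹: copper (23.3) > zinc (19.8)

zinc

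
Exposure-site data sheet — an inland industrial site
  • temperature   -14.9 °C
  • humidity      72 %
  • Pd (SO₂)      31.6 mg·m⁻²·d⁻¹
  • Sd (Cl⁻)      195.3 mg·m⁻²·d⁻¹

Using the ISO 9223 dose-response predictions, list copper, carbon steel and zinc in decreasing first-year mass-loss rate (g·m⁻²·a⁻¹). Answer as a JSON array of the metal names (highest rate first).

["carbon steel", "zinc", "copper"]

copper: f(T) = +0.126·(T−10) [T≤10 °C] = -3.1374
  SO₂ term: 0.0053·31.6^0.26·exp(0.059·72-3.1374) = 0.03949
  Cl⁻ term: 0.01025·195.3^0.27·exp(0.036·72+0.049·-14.9) = 0.274
  sum: 0.03949 + 0.274 → r_corr = 0.3135 μm/a
  mass loss = 0.3135 μm/a × 8.96 g/cm³ = 2.809 g·m⁻²·a⁻¹
carbon steel: f(T) = +0.150·(T−10) [T≤10 °C] = -3.7350
  SO₂ term: 1.77·31.6^0.52·exp(0.02·72-3.7350) = 1.074
  Cl⁻ term: 0.102·195.3^0.62·exp(0.033·72+0.04·-14.9) = 15.92
  r_corr = 1.074 + 15.92 = 16.99 μm/a
  mass loss = 16.99 μm/a × 7.85 g/cm³ = 133.4 g·m⁻²·a⁻¹
zinc: temperature factor f = +0.038·(-24.9) = -0.9462
  Pd branch = 0.0129·Pd^0.44·e^(0.046·RH+f) = 0.6279 μm/a
  Sd branch = 0.0175·Sd^0.57·e^(0.008·RH+0.085·T) = 0.1774 μm/a
  r_corr = 0.6279 + 0.1774 = 0.8053 μm/a
  mass loss = 0.8053 μm/a × 7.14 g/cm³ = 5.75 g·m⁻²·a⁻¹
Ordering by g·m⁻²·a⁻¹: carbon steel (133) > zinc (5.75) > copper (2.81)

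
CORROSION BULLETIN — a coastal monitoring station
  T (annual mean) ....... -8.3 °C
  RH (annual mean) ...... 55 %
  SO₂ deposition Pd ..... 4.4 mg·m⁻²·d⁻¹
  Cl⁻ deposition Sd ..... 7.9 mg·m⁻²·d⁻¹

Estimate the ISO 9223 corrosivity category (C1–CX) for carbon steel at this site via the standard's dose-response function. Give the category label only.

carbon steel: temperature factor f = +0.150·(-18.3) = -2.7450
  Pd branch = 1.77·Pd^0.52·e^(0.02·RH+f) = 0.7382 μm/a
  Sd branch = 0.102·Sd^0.62·e^(0.033·RH+0.04·T) = 1.619 μm/a
  r_corr = 0.7382 + 1.619 = 2.357 μm/a
ISO 9223 Table 2 (carbon steel): 1.3 < 2.36 ≤ 25 μm/a ⇒ C2

C2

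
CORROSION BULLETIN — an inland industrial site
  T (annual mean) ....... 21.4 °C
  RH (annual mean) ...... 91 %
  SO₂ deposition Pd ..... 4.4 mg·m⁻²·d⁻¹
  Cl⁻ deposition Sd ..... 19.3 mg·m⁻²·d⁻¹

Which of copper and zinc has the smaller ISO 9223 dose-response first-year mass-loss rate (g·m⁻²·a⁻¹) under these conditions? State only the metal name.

zinc

copper: T>10 °C ⇒ hinge -0.080·(21.4−10) = -0.9120
  Pd branch = 0.0053·Pd^0.26·e^(0.059·RH+f) = 0.6718 μm/a
  Cl⁻ term: 0.01025·19.3^0.27·exp(0.036·91+0.049·21.4) = 1.722
  r_corr = 0.6718 + 1.722 = 2.394 μm/a
  mass loss = 2.394 μm/a × 8.96 g/cm³ = 21.45 g·m⁻²·a⁻¹
zinc: T>10 °C ⇒ hinge -0.071·(21.4−10) = -0.8094
  SO₂ term: 0.0129·4.4^0.44·exp(0.046·91-0.8094) = 0.7247
  Cl⁻ term: 0.0175·19.3^0.57·exp(0.008·91+0.085·21.4) = 1.208
  r_corr = 0.7247 + 1.208 = 1.932 μm/a
  mass loss = 1.932 μm/a × 7.14 g/cm³ = 13.8 g·m⁻²·a⁻¹
Ordering by g·m⁻²·a⁻¹: copper (21.4) > zinc (13.8)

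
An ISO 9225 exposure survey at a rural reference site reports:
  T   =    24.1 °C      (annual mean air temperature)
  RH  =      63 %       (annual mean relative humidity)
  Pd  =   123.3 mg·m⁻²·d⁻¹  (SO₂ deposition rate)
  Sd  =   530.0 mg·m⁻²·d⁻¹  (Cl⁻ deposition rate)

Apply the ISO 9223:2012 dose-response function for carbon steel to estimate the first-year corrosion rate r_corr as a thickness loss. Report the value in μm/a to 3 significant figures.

r_corr = 140 μm/a

carbon steel: temperature factor f = -0.054·(14.1) = -0.7614
  Pd branch = 1.77·Pd^0.52·e^(0.02·RH+f) = 35.63 μm/a
  Sd branch = 0.102·Sd^0.62·e^(0.033·RH+0.04·T) = 104.5 μm/a
  sum: 35.63 + 104.5 → r_corr = 140.2 μm/a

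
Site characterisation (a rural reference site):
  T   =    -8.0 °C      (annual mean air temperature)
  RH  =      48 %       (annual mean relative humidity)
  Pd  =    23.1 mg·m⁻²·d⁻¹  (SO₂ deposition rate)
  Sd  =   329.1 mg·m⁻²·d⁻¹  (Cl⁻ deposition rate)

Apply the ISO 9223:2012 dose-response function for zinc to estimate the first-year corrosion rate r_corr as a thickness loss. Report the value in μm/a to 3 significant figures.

r_corr = 0.590 μm/a

zinc: temperature factor f = +0.038·(-18.0) = -0.6840
  SO₂ term: 0.0129·23.1^0.44·exp(0.046·48-0.6840) = 0.2357
  Cl⁻ term: 0.0175·329.1^0.57·exp(0.008·48+0.085·-8.0) = 0.3543
  sum: 0.2357 + 0.3543 → r_corr = 0.59 μm/a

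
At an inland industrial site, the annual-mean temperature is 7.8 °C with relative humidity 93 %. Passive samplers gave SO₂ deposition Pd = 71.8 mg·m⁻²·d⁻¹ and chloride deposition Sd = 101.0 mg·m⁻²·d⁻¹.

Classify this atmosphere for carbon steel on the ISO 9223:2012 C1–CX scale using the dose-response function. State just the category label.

carbon steel: temperature factor f = +0.150·(-2.2) = -0.3300
  SO₂ term: 1.77·71.8^0.52·exp(0.02·93-0.3300) = 75.44
  Sd branch = 0.102·Sd^0.62·e^(0.033·RH+0.04·T) = 52.44 μm/a
  sum: 75.44 + 52.44 → r_corr = 127.9 μm/a
128 μm/a falls in (80, 200] for carbon steel → category C5

C5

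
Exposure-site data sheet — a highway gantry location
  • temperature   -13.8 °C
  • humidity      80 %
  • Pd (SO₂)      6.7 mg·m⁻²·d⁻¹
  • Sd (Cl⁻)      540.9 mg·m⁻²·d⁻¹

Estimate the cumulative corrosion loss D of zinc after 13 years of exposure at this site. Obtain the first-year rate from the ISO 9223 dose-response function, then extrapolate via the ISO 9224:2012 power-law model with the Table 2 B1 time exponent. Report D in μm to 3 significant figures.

zinc: temperature factor f = +0.038·(-23.8) = -0.9044
  Pd branch = 0.0129·Pd^0.44·e^(0.046·RH+f) = 0.4781 μm/a
  Cl⁻ term: 0.0175·540.9^0.57·exp(0.008·80+0.085·-13.8) = 0.3711
  r_corr = 0.4781 + 0.3711 = 0.8491 μm/a
ISO 9224: D(t) = r_corr · t^b with b = 0.813 (zinc, B1)
  D(13) = 0.8491 × 13^0.813 = 0.8491 × 8.047 = 6.833 μm

D(13) = 6.83 μm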